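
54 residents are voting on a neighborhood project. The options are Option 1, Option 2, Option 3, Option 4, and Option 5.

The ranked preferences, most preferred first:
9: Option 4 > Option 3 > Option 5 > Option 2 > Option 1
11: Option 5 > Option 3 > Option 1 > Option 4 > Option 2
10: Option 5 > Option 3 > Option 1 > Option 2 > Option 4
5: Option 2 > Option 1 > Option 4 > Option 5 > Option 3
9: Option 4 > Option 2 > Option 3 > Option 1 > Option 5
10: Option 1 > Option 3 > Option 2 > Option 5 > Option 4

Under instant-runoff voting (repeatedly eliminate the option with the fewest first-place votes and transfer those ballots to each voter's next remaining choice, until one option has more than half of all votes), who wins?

Option 5

Round 1: Option 1 10, Option 2 5, Option 3 0, Option 4 18, Option 5 21. Option 3 eliminated.
Round 2: Option 1 10, Option 2 5, Option 4 18, Option 5 21. Option 2 eliminated.
Round 3: Option 1 15, Option 4 18, Option 5 21. Option 1 eliminated.
Round 4: Option 4 23, Option 5 31. Option 5 has a majority (≥28).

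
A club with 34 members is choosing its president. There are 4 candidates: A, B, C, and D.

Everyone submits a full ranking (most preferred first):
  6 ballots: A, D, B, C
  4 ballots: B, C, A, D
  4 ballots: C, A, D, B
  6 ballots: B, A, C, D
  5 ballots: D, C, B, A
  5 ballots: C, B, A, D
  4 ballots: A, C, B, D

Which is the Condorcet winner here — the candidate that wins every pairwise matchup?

C

C vs A: 18–16
C vs B: 18–16
C vs D: 23–11
C beats every other candidate.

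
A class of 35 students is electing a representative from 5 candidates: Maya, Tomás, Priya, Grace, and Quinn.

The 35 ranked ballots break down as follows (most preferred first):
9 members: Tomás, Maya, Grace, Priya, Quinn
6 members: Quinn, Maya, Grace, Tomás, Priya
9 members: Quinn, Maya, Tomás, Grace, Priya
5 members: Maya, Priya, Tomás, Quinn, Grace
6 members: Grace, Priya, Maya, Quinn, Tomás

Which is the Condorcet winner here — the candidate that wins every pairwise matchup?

Maya vs Tomás: 26–9
Maya vs Priya: 29–6
Maya vs Grace: 29–6
Maya vs Quinn: 20–15
Maya beats every other candidate.

Maya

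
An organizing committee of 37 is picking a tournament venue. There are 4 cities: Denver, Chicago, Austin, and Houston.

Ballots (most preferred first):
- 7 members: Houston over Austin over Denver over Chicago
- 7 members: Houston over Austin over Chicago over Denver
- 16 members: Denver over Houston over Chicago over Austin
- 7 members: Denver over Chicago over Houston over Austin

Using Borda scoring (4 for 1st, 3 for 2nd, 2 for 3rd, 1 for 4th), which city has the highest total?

Houston

Denver: 7×2 + 7×1 + 16×4 + 7×4 = 113
Chicago: 7×1 + 7×2 + 16×2 + 7×3 = 74
Austin: 7×3 + 7×3 + 16×1 + 7×1 = 65
Houston: 7×4 + 7×4 + 16×3 + 7×2 = 118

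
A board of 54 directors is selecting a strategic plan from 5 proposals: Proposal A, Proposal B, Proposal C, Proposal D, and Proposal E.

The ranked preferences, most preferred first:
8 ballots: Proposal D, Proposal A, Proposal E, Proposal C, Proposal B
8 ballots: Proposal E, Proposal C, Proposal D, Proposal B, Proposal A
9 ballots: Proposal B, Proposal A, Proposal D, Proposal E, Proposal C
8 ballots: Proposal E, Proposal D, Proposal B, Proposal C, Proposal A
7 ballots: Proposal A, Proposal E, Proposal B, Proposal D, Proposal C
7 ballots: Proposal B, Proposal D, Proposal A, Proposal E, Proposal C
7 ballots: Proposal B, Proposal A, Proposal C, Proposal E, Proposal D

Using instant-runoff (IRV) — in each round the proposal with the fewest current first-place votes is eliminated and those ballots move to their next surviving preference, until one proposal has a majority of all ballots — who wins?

Round 1: Proposal A 7, Proposal B 23, Proposal C 0, Proposal D 8, Proposal E 16. Proposal C eliminated.
Round 2: Proposal A 7, Proposal B 23, Proposal D 8, Proposal E 16. Proposal A eliminated.
Round 3: Proposal B 23, Proposal D 8, Proposal E 23. Proposal D eliminated.
Round 4: Proposal B 23, Proposal E 31. Proposal E has a majority (≥28).

Proposal E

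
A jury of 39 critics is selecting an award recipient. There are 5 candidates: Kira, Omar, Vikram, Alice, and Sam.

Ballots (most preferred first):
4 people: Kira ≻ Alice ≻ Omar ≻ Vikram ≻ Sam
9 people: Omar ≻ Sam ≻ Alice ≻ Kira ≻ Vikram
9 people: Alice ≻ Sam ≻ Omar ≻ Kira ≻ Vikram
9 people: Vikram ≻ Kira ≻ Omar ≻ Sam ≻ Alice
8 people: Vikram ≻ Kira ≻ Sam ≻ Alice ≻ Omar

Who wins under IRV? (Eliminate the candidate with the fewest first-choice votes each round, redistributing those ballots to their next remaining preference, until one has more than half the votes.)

Alice

Round 1: Kira 4, Omar 9, Vikram 17, Alice 9, Sam 0. Sam eliminated.
Round 2: Kira 4, Omar 9, Vikram 17, Alice 9. Kira eliminated.
Round 3: Omar 9, Vikram 17, Alice 13. Omar eliminated.
Round 4: Vikram 17, Alice 22. Alice has a majority (≥20).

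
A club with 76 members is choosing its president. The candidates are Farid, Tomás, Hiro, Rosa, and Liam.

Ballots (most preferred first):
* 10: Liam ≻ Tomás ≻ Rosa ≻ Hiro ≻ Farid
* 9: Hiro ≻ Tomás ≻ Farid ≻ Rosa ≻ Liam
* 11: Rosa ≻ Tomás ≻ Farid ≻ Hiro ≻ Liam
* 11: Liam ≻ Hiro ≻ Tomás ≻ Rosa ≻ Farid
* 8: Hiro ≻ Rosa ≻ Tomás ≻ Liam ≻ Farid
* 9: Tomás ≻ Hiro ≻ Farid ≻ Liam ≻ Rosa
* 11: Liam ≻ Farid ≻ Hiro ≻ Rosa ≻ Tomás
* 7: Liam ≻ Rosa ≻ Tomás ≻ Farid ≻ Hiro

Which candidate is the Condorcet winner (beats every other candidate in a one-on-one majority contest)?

Liam

Liam vs Farid: 47–29
Liam vs Tomás: 39–37
Liam vs Hiro: 39–37
Liam vs Rosa: 48–28
Liam beats every other candidate.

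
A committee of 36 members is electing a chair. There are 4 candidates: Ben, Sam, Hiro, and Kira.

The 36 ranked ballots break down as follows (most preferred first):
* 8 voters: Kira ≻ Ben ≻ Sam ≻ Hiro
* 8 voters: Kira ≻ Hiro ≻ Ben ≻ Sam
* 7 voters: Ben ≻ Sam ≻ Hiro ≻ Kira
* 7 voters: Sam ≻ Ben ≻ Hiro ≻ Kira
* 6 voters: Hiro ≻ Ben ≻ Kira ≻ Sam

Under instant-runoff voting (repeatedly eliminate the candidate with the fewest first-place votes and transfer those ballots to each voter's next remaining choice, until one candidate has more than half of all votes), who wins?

Round 1: Ben 7, Sam 7, Hiro 6, Kira 16. Hiro eliminated.
Round 2: Ben 13, Sam 7, Kira 16. Sam eliminated.
Round 3: Ben 20, Kira 16. Ben has a majority (≥19).

Ben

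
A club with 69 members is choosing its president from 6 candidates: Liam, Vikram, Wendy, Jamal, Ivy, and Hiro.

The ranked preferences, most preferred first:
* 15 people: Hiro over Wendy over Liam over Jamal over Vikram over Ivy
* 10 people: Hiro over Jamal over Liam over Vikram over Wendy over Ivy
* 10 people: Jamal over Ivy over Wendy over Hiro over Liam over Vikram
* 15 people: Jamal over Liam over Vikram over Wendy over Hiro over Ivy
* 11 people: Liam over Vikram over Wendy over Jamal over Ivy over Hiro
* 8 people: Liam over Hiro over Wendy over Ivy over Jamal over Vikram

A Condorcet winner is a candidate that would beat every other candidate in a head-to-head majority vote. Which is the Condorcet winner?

Jamal vs Liam: 35–34
Jamal vs Vikram: 58–11
Jamal vs Wendy: 35–34
Jamal vs Ivy: 61–8
Jamal vs Hiro: 36–33
Jamal beats every other candidate.

Jamal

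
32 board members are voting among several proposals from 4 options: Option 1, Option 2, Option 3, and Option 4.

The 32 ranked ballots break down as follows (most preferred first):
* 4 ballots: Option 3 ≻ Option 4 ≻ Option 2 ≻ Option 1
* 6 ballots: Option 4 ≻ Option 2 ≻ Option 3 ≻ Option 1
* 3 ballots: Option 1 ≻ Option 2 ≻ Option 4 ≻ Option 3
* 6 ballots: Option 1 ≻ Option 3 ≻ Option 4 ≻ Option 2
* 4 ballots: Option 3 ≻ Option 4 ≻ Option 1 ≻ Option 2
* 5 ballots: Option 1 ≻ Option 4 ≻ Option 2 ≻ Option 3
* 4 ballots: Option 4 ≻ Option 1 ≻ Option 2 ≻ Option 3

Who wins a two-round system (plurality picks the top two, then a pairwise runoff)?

Option 4

Round 1 first-place votes: Option 1 14, Option 2 0, Option 3 8, Option 4 10. Option 1 and Option 4 advance.
Runoff: Option 1 is ranked above Option 4 on 14 ballots, Option 4 above Option 1 on 18.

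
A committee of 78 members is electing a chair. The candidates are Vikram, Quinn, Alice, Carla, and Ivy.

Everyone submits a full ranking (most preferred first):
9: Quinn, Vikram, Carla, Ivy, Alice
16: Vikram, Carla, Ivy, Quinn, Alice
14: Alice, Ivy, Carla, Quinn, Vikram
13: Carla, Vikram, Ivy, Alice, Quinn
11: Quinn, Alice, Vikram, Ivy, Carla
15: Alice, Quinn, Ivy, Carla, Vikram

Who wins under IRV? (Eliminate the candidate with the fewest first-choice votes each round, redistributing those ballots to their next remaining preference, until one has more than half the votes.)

Alice

Round 1: Vikram 16, Quinn 20, Alice 29, Carla 13, Ivy 0. Ivy eliminated.
Round 2: Vikram 16, Quinn 20, Alice 29, Carla 13. Carla eliminated.
Round 3: Vikram 29, Quinn 20, Alice 29. Quinn eliminated.
Round 4: Vikram 38, Alice 40. Alice has a majority (≥40).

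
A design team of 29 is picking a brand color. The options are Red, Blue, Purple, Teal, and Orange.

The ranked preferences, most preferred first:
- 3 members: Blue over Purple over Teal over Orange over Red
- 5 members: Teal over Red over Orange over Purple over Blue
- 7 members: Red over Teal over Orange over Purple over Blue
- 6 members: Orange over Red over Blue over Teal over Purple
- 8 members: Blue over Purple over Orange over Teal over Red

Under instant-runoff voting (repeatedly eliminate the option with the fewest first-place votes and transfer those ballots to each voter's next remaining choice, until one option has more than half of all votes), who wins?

Round 1: Red 7, Blue 11, Purple 0, Teal 5, Orange 6. Purple eliminated.
Round 2: Red 7, Blue 11, Teal 5, Orange 6. Teal eliminated.
Round 3: Red 12, Blue 11, Orange 6. Orange eliminated.
Round 4: Red 18, Blue 11. Red has a majority (≥15).

Red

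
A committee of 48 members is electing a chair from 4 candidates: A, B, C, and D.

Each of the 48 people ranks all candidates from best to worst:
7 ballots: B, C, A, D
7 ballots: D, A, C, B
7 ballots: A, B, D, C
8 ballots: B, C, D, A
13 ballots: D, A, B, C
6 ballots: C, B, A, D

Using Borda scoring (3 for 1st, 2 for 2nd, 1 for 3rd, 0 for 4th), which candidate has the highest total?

B

A: 7×1 + 7×2 + 7×3 + 8×0 + 13×2 + 6×1 = 74
B: 7×3 + 7×0 + 7×2 + 8×3 + 13×1 + 6×2 = 84
C: 7×2 + 7×1 + 7×0 + 8×2 + 13×0 + 6×3 = 55
D: 7×0 + 7×3 + 7×1 + 8×1 + 13×3 + 6×0 = 75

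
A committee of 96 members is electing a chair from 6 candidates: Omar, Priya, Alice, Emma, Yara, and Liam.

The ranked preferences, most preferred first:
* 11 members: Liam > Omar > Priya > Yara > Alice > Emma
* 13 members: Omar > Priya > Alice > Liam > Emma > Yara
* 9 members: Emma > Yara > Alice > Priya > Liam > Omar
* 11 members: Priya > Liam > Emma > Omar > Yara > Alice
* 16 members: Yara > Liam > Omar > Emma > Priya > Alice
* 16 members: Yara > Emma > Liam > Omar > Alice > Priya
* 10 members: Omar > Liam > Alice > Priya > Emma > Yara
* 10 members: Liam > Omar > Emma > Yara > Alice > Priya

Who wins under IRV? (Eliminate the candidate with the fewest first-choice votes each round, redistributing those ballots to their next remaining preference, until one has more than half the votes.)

Round 1: Omar 23, Priya 11, Alice 0, Emma 9, Yara 32, Liam 21. Alice eliminated.
Round 2: Omar 23, Priya 11, Emma 9, Yara 32, Liam 21. Emma eliminated.
Round 3: Omar 23, Priya 11, Yara 41, Liam 21. Priya eliminated.
Round 4: Omar 23, Yara 41, Liam 32. Omar eliminated.
Round 5: Yara 41, Liam 55. Liam has a majority (≥49).

Liam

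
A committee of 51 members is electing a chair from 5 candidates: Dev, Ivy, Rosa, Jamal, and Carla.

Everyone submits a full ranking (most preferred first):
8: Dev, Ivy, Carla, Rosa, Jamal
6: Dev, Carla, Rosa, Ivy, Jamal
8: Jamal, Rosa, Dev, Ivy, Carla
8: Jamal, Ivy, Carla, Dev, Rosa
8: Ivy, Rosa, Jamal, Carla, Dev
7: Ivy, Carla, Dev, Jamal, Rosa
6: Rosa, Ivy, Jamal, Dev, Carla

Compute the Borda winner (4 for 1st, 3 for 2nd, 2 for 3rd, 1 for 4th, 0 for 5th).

Ivy

Dev: 8×4 + 6×4 + 8×2 + 8×1 + 8×0 + 7×2 + 6×1 = 100
Ivy: 8×3 + 6×1 + 8×1 + 8×3 + 8×4 + 7×4 + 6×3 = 140
Rosa: 8×1 + 6×2 + 8×3 + 8×0 + 8×3 + 7×0 + 6×4 = 92
Jamal: 8×0 + 6×0 + 8×4 + 8×4 + 8×2 + 7×1 + 6×2 = 99
Carla: 8×2 + 6×3 + 8×0 + 8×2 + 8×1 + 7×3 + 6×0 = 79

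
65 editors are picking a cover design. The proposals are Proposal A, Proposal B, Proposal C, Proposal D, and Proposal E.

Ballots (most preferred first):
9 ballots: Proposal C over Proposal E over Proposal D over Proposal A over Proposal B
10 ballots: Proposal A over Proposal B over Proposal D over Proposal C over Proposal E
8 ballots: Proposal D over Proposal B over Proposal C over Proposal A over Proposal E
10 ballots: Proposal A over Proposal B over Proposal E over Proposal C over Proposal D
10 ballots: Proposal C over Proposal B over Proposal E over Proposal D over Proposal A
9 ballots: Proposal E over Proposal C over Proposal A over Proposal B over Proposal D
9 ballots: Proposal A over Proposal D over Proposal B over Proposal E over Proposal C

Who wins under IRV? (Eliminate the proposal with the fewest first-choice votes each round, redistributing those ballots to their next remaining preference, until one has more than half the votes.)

Round 1: Proposal A 29, Proposal B 0, Proposal C 19, Proposal D 8, Proposal E 9. Proposal B eliminated.
Round 2: Proposal A 29, Proposal C 19, Proposal D 8, Proposal E 9. Proposal D eliminated.
Round 3: Proposal A 29, Proposal C 27, Proposal E 9. Proposal E eliminated.
Round 4: Proposal A 29, Proposal C 36. Proposal C has a majority (≥33).

Proposal C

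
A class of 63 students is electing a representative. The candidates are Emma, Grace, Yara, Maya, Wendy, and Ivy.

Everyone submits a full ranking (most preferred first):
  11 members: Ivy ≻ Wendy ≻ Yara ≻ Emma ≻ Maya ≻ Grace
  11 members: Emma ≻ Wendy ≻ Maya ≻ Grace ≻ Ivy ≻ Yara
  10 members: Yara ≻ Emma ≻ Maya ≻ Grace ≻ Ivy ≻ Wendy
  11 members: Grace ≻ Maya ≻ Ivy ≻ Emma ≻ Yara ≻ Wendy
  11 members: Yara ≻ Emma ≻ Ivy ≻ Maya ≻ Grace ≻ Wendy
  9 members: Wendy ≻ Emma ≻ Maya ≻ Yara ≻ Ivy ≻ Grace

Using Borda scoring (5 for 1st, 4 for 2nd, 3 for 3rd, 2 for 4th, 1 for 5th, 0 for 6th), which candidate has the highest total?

Emma

Emma: 11×2 + 11×5 + 10×4 + 11×2 + 11×4 + 9×4 = 219
Grace: 11×0 + 11×2 + 10×2 + 11×5 + 11×1 + 9×0 = 108
Yara: 11×3 + 11×0 + 10×5 + 11×1 + 11×5 + 9×2 = 167
Maya: 11×1 + 11×3 + 10×3 + 11×4 + 11×2 + 9×3 = 167
Wendy: 11×4 + 11×4 + 10×0 + 11×0 + 11×0 + 9×5 = 133
Ivy: 11×5 + 11×1 + 10×1 + 11×3 + 11×3 + 9×1 = 151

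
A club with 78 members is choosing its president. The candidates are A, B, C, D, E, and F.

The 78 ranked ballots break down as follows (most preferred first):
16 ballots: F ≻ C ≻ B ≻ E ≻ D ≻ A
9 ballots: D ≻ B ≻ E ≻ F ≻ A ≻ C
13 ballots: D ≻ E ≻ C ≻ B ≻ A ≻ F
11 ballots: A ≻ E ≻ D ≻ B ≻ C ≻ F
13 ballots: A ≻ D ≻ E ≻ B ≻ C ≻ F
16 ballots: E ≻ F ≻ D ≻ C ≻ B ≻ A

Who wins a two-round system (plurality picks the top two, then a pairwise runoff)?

Round 1 first-place votes: A 24, B 0, C 0, D 22, E 16, F 16. A and D advance.
Runoff: A is ranked above D on 24 ballots, D above A on 54.

D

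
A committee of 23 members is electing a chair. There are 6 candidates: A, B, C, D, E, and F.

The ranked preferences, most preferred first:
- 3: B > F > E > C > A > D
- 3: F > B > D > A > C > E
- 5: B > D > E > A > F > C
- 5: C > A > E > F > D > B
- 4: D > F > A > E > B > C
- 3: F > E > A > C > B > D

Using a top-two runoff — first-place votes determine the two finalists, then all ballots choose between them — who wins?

F

Round 1 first-place votes: A 0, B 8, C 5, D 4, E 0, F 6. B and F advance.
Runoff: B is ranked above F on 8 ballots, F above B on 15.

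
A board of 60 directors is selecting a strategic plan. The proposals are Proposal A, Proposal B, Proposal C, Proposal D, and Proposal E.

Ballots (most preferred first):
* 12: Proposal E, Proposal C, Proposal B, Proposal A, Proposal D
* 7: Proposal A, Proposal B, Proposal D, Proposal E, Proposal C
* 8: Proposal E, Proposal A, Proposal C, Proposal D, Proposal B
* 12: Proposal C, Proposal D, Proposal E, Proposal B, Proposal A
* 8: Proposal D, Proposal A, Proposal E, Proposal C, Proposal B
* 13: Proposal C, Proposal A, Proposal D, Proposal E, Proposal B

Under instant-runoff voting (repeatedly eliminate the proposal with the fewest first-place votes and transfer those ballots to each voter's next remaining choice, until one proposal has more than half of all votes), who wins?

Round 1: Proposal A 7, Proposal B 0, Proposal C 25, Proposal D 8, Proposal E 20. Proposal B eliminated.
Round 2: Proposal A 7, Proposal C 25, Proposal D 8, Proposal E 20. Proposal A eliminated.
Round 3: Proposal C 25, Proposal D 15, Proposal E 20. Proposal D eliminated.
Round 4: Proposal C 25, Proposal E 35. Proposal E has a majority (≥31).

Proposal E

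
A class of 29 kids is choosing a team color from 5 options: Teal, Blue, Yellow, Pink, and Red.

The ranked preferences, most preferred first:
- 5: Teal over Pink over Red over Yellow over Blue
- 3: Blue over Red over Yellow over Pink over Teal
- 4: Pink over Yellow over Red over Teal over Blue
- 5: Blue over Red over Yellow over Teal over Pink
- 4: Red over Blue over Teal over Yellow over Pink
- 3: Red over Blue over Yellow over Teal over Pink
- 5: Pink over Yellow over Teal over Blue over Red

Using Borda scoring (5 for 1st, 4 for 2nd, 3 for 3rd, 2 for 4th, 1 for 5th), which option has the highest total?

Red

Teal: 5×5 + 3×1 + 4×2 + 5×2 + 4×3 + 3×2 + 5×3 = 79
Blue: 5×1 + 3×5 + 4×1 + 5×5 + 4×4 + 3×4 + 5×2 = 87
Yellow: 5×2 + 3×3 + 4×4 + 5×3 + 4×2 + 3×3 + 5×4 = 87
Pink: 5×4 + 3×2 + 4×5 + 5×1 + 4×1 + 3×1 + 5×5 = 83
Red: 5×3 + 3×4 + 4×3 + 5×4 + 4×5 + 3×5 + 5×1 = 99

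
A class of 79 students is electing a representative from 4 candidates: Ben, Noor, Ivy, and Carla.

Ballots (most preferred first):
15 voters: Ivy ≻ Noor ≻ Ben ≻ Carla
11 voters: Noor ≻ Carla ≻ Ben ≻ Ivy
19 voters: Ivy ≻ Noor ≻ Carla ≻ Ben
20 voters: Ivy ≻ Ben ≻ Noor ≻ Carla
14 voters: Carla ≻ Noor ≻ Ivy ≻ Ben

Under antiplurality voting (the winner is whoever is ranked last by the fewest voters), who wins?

Noor

Last-place votes: Ben 33, Noor 0, Ivy 11, Carla 35.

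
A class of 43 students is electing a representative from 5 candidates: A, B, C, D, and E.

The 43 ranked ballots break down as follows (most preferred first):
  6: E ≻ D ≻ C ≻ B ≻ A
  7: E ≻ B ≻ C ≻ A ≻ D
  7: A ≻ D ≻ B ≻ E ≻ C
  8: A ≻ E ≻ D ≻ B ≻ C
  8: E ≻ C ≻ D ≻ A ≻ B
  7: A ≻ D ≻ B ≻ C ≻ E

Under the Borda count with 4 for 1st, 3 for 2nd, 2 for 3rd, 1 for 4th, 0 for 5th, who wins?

A: 6×0 + 7×1 + 7×4 + 8×4 + 8×1 + 7×4 = 103
B: 6×1 + 7×3 + 7×2 + 8×1 + 8×0 + 7×2 = 63
C: 6×2 + 7×2 + 7×0 + 8×0 + 8×3 + 7×1 = 57
D: 6×3 + 7×0 + 7×3 + 8×2 + 8×2 + 7×3 = 92
E: 6×4 + 7×4 + 7×1 + 8×3 + 8×4 + 7×0 = 115

E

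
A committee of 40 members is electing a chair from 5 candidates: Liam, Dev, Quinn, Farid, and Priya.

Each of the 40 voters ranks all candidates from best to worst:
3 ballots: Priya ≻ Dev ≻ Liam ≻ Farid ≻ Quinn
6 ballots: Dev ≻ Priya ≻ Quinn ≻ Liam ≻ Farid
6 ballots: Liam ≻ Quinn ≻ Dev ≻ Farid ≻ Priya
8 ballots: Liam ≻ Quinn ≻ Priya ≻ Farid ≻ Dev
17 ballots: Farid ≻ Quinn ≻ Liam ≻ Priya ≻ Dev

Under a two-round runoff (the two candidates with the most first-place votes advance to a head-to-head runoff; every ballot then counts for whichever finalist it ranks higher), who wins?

Liam

Round 1 first-place votes: Liam 14, Dev 6, Quinn 0, Farid 17, Priya 3. Farid and Liam advance.
Runoff: Farid is ranked above Liam on 17 ballots, Liam above Farid on 23.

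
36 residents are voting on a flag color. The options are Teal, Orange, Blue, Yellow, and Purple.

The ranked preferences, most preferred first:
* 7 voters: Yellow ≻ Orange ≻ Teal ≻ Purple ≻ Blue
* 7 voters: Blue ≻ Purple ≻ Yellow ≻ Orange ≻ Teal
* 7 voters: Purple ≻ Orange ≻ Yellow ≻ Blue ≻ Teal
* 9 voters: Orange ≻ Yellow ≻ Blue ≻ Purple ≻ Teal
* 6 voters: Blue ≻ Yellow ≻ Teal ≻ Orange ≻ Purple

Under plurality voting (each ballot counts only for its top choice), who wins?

Blue

First-place votes: Teal 0, Orange 9, Blue 13, Yellow 7, Purple 7.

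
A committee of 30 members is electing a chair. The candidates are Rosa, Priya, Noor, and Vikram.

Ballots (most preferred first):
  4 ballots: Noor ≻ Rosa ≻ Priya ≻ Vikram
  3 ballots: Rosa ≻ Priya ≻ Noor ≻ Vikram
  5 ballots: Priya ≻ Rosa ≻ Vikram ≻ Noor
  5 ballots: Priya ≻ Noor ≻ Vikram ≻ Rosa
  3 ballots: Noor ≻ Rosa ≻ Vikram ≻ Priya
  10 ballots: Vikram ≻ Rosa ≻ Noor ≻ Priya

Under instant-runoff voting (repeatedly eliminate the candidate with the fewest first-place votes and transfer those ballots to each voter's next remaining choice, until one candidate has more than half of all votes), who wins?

Round 1: Rosa 3, Priya 10, Noor 7, Vikram 10. Rosa eliminated.
Round 2: Priya 13, Noor 7, Vikram 10. Noor eliminated.
Round 3: Priya 17, Vikram 13. Priya has a majority (≥16).

Priya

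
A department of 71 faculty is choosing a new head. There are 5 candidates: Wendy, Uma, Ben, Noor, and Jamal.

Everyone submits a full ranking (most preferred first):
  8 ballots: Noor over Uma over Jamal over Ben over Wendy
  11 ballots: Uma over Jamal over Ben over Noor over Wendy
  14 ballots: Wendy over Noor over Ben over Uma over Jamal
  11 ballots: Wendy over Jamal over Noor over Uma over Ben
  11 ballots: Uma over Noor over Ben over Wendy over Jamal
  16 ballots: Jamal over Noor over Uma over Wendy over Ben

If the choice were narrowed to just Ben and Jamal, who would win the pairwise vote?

Ben is ranked above Jamal on 25 ballots; Jamal above Ben on 46.

Jamal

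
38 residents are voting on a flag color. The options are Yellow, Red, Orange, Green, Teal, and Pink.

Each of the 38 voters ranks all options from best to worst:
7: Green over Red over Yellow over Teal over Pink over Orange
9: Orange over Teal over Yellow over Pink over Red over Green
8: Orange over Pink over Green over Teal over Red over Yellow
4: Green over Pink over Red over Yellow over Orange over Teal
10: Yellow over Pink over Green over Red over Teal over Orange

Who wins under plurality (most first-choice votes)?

First-place votes: Yellow 10, Red 0, Orange 17, Green 11, Teal 0, Pink 0.

Orange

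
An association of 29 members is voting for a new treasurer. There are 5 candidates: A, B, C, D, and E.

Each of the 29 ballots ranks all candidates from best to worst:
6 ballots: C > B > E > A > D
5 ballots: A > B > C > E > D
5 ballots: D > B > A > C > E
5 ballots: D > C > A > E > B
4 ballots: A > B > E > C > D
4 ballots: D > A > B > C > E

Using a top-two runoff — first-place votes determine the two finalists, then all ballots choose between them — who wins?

A

Round 1 first-place votes: A 9, B 0, C 6, D 14, E 0. D and A advance.
Runoff: D is ranked above A on 14 ballots, A above D on 15.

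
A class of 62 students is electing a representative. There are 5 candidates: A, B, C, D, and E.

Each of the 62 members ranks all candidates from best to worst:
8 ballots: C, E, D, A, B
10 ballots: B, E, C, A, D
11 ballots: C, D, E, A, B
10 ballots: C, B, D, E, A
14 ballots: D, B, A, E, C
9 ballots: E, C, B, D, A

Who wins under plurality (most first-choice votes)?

C

First-place votes: A 0, B 10, C 29, D 14, E 9.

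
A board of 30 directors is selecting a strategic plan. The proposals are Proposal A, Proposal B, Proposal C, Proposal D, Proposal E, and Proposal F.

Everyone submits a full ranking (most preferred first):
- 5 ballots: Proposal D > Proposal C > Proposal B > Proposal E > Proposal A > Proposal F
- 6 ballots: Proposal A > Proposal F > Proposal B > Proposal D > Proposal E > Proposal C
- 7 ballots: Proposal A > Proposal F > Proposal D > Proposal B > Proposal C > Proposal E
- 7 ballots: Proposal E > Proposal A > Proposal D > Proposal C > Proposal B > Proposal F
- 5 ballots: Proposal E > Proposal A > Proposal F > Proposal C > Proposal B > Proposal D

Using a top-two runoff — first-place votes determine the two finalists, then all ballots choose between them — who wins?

Round 1 first-place votes: Proposal A 13, Proposal B 0, Proposal C 0, Proposal D 5, Proposal E 12, Proposal F 0. Proposal A and Proposal E advance.
Runoff: Proposal A is ranked above Proposal E on 13 ballots, Proposal E above Proposal A on 17.

Proposal E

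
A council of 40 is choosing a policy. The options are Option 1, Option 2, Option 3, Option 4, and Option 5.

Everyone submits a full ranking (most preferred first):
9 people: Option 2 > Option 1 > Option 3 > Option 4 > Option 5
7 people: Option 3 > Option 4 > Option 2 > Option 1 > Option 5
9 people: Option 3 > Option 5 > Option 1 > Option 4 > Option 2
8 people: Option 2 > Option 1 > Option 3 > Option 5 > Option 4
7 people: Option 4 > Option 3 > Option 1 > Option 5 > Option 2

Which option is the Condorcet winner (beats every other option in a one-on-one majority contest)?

Option 3 vs Option 1: 23–17
Option 3 vs Option 2: 23–17
Option 3 vs Option 4: 33–7
Option 3 vs Option 5: 40–0
Option 3 beats every other option.

Option 3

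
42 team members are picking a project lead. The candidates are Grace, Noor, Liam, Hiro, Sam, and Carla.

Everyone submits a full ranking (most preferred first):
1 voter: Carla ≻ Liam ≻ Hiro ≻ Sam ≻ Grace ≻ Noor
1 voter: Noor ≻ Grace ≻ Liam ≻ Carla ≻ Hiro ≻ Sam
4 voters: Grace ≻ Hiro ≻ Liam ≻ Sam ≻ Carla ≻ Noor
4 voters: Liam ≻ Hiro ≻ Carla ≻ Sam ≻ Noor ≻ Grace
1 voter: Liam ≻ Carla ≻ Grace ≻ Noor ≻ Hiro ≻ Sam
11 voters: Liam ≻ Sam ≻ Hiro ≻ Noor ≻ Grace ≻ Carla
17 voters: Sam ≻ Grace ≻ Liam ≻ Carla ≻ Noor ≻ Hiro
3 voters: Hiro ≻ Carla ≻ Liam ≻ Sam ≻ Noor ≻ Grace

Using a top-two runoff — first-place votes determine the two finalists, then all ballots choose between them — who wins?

Round 1 first-place votes: Grace 4, Noor 1, Liam 16, Hiro 3, Sam 17, Carla 1. Sam and Liam advance.
Runoff: Sam is ranked above Liam on 17 ballots, Liam above Sam on 25.

Liam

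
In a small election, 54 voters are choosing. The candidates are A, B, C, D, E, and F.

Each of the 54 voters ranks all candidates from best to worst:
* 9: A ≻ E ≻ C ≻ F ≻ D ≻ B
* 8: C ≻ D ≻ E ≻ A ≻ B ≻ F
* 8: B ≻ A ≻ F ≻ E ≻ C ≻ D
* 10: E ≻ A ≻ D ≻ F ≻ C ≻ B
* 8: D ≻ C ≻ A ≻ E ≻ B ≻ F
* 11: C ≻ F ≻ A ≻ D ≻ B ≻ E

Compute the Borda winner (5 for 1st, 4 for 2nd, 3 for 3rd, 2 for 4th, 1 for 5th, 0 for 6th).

A

A: 9×5 + 8×2 + 8×4 + 10×4 + 8×3 + 11×3 = 190
B: 9×0 + 8×1 + 8×5 + 10×0 + 8×1 + 11×1 = 67
C: 9×3 + 8×5 + 8×1 + 10×1 + 8×4 + 11×5 = 172
D: 9×1 + 8×4 + 8×0 + 10×3 + 8×5 + 11×2 = 133
E: 9×4 + 8×3 + 8×2 + 10×5 + 8×2 + 11×0 = 142
F: 9×2 + 8×0 + 8×3 + 10×2 + 8×0 + 11×4 = 106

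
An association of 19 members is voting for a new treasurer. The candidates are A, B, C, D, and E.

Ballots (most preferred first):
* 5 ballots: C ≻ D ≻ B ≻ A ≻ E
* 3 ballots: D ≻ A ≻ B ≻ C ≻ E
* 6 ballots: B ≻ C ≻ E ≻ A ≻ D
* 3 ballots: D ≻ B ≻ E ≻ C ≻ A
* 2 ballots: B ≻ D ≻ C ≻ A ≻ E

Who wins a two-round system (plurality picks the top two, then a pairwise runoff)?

Round 1 first-place votes: A 0, B 8, C 5, D 6, E 0. B and D advance.
Runoff: B is ranked above D on 8 ballots, D above B on 11.

D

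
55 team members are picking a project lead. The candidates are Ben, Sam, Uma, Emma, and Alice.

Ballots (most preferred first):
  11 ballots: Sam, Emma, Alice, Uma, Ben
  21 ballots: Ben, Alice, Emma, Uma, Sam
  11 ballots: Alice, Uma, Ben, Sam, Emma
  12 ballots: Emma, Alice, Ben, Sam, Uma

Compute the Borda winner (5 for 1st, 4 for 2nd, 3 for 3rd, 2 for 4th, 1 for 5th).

Ben: 11×1 + 21×5 + 11×3 + 12×3 = 185
Sam: 11×5 + 21×1 + 11×2 + 12×2 = 122
Uma: 11×2 + 21×2 + 11×4 + 12×1 = 120
Emma: 11×4 + 21×3 + 11×1 + 12×5 = 178
Alice: 11×3 + 21×4 + 11×5 + 12×4 = 220

Alice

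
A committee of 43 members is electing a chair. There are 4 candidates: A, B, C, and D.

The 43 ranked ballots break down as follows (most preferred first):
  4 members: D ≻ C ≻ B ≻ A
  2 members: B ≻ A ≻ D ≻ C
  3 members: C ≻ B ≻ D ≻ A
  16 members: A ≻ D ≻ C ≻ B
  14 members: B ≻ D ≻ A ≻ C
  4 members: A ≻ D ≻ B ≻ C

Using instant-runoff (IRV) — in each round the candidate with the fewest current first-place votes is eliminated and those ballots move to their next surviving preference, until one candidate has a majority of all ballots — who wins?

Round 1: A 20, B 16, C 3, D 4. C eliminated.
Round 2: A 20, B 19, D 4. D eliminated.
Round 3: A 20, B 23. B has a majority (≥22).

B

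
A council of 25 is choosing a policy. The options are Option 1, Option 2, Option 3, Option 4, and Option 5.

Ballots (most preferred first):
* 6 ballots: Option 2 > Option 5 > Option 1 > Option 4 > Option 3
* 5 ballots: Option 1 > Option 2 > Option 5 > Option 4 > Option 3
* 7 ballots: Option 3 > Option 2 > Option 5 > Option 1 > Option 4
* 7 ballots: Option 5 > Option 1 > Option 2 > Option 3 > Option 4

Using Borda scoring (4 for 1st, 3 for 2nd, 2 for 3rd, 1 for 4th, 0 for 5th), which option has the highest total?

Option 1: 6×2 + 5×4 + 7×1 + 7×3 = 60
Option 2: 6×4 + 5×3 + 7×3 + 7×2 = 74
Option 3: 6×0 + 5×0 + 7×4 + 7×1 = 35
Option 4: 6×1 + 5×1 + 7×0 + 7×0 = 11
Option 5: 6×3 + 5×2 + 7×2 + 7×4 = 70

Option 2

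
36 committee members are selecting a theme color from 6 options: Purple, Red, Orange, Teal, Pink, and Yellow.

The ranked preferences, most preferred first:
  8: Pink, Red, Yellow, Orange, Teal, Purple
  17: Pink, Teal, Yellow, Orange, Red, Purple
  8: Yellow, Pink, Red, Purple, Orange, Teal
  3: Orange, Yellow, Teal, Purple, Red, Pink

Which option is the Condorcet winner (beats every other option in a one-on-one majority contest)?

Pink vs Purple: 33–3
Pink vs Red: 33–3
Pink vs Orange: 33–3
Pink vs Teal: 33–3
Pink vs Yellow: 25–11
Pink beats every other option.

Pink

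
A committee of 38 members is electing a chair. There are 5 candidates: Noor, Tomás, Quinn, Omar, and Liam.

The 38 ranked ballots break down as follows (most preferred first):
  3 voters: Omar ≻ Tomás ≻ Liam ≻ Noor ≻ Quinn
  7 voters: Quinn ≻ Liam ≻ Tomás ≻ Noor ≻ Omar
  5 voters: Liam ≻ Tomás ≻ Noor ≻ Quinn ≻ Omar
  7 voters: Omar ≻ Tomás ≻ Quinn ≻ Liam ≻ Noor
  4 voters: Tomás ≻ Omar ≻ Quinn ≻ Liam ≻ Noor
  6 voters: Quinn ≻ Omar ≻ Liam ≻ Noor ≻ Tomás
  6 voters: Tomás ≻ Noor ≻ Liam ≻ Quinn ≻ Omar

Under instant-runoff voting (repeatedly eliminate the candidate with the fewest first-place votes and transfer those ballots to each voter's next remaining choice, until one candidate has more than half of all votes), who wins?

Round 1: Noor 0, Tomás 10, Quinn 13, Omar 10, Liam 5. Noor eliminated.
Round 2: Tomás 10, Quinn 13, Omar 10, Liam 5. Liam eliminated.
Round 3: Tomás 15, Quinn 13, Omar 10. Omar eliminated.
Round 4: Tomás 25, Quinn 13. Tomás has a majority (≥20).

Tomás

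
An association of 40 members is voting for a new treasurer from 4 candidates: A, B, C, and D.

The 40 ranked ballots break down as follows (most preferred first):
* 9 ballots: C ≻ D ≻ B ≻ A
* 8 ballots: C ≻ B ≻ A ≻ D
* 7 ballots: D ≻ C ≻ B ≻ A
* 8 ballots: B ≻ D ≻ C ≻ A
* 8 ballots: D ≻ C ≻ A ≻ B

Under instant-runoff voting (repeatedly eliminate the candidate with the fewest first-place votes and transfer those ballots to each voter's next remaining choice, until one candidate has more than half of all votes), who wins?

D

Round 1: A 0, B 8, C 17, D 15. A eliminated.
Round 2: B 8, C 17, D 15. B eliminated.
Round 3: C 17, D 23. D has a majority (≥21).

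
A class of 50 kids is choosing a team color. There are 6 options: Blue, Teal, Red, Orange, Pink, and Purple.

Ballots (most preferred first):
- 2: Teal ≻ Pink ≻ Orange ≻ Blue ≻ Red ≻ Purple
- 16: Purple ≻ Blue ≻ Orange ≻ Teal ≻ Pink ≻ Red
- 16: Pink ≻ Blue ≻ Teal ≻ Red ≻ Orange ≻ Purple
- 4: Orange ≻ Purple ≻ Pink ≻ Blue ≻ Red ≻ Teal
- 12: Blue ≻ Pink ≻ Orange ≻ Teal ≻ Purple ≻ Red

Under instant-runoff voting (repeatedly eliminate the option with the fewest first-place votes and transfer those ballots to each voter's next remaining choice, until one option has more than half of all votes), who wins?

Round 1: Blue 12, Teal 2, Red 0, Orange 4, Pink 16, Purple 16. Red eliminated.
Round 2: Blue 12, Teal 2, Orange 4, Pink 16, Purple 16. Teal eliminated.
Round 3: Blue 12, Orange 4, Pink 18, Purple 16. Orange eliminated.
Round 4: Blue 12, Pink 18, Purple 20. Blue eliminated.
Round 5: Pink 30, Purple 20. Pink has a majority (≥26).

Pink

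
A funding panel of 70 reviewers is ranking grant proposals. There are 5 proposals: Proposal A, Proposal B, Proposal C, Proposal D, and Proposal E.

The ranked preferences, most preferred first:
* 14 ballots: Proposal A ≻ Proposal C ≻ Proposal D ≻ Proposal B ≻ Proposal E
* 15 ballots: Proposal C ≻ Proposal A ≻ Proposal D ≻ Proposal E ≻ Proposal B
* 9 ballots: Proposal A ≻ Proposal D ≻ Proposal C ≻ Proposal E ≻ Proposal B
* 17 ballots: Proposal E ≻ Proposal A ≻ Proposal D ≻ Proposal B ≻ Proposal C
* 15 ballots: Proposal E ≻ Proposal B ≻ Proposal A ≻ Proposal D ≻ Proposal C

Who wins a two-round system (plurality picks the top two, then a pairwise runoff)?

Proposal A

Round 1 first-place votes: Proposal A 23, Proposal B 0, Proposal C 15, Proposal D 0, Proposal E 32. Proposal E and Proposal A advance.
Runoff: Proposal E is ranked above Proposal A on 32 ballots, Proposal A above Proposal E on 38.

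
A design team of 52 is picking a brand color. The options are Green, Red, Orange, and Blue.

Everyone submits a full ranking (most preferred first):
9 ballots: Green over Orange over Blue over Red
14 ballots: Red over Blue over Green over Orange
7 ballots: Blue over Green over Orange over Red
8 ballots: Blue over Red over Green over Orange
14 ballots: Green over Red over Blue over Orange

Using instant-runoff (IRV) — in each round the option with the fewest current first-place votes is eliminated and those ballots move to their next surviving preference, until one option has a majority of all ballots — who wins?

Blue

Round 1: Green 23, Red 14, Orange 0, Blue 15. Orange eliminated.
Round 2: Green 23, Red 14, Blue 15. Red eliminated.
Round 3: Green 23, Blue 29. Blue has a majority (≥27).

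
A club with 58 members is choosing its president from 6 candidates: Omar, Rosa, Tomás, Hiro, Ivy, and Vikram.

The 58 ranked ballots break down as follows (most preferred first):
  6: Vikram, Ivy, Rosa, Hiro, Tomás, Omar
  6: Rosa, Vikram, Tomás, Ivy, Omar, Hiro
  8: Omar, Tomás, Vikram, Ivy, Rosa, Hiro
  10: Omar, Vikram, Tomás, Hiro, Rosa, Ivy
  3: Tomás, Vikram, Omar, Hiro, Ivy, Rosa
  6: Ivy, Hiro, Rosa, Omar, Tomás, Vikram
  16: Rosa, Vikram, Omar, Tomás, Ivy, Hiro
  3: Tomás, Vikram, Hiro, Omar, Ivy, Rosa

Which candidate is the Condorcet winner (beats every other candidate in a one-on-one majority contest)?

Vikram

Vikram vs Omar: 34–24
Vikram vs Rosa: 30–28
Vikram vs Tomás: 38–20
Vikram vs Hiro: 52–6
Vikram vs Ivy: 52–6
Vikram beats every other candidate.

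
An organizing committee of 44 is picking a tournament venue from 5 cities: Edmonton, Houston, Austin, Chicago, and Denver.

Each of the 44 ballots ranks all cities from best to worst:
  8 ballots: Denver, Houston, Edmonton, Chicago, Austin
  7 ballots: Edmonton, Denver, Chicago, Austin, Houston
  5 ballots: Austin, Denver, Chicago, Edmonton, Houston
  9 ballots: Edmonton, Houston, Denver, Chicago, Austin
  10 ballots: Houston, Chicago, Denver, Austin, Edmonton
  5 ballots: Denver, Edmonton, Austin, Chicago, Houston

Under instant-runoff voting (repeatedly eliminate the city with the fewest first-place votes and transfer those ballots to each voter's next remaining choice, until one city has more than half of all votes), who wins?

Round 1: Edmonton 16, Houston 10, Austin 5, Chicago 0, Denver 13. Chicago eliminated.
Round 2: Edmonton 16, Houston 10, Austin 5, Denver 13. Austin eliminated.
Round 3: Edmonton 16, Houston 10, Denver 18. Houston eliminated.
Round 4: Edmonton 16, Denver 28. Denver has a majority (≥23).

Denver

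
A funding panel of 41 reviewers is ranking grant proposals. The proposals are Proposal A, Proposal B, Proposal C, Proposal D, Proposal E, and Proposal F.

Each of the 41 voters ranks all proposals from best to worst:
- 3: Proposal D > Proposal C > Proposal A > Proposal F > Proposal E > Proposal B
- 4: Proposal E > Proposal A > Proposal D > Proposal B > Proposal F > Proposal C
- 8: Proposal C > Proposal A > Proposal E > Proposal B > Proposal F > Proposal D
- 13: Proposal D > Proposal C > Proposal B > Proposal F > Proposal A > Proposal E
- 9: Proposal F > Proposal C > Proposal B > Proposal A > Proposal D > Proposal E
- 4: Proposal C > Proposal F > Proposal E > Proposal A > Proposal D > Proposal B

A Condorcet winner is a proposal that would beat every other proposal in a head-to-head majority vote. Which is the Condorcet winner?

Proposal C vs Proposal A: 37–4
Proposal C vs Proposal B: 37–4
Proposal C vs Proposal D: 21–20
Proposal C vs Proposal E: 37–4
Proposal C vs Proposal F: 28–13
Proposal C beats every other proposal.

Proposal C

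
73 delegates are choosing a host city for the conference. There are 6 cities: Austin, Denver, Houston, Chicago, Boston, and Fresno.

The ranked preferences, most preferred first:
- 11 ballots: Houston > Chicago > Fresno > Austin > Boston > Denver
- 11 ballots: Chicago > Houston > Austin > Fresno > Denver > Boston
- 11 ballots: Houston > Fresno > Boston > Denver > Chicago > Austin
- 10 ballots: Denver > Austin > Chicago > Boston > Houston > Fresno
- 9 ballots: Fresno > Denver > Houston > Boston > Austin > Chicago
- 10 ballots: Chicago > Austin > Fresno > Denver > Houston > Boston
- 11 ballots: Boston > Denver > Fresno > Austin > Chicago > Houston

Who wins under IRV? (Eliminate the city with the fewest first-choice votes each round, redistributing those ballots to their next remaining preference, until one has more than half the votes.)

Round 1: Austin 0, Denver 10, Houston 22, Chicago 21, Boston 11, Fresno 9. Austin eliminated.
Round 2: Denver 10, Houston 22, Chicago 21, Boston 11, Fresno 9. Fresno eliminated.
Round 3: Denver 19, Houston 22, Chicago 21, Boston 11. Boston eliminated.
Round 4: Denver 30, Houston 22, Chicago 21. Chicago eliminated.
Round 5: Denver 40, Houston 33. Denver has a majority (≥37).

Denver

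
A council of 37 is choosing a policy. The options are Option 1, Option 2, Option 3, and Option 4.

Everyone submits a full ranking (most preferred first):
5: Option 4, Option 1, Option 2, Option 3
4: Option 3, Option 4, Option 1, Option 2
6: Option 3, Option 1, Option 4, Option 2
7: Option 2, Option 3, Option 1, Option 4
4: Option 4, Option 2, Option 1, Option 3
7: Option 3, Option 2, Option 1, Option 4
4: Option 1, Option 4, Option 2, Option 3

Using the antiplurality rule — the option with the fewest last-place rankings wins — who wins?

Last-place votes: Option 1 0, Option 2 10, Option 3 13, Option 4 14.

Option 1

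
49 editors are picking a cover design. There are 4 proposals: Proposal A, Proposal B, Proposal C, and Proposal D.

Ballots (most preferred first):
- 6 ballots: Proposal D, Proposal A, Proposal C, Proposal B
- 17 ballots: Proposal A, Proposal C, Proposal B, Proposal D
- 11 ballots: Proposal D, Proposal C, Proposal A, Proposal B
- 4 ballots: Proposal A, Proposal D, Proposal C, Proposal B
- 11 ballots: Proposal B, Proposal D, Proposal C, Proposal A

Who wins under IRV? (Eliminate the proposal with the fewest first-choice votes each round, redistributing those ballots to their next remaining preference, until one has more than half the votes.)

Proposal D

Round 1: Proposal A 21, Proposal B 11, Proposal C 0, Proposal D 17. Proposal C eliminated.
Round 2: Proposal A 21, Proposal B 11, Proposal D 17. Proposal B eliminated.
Round 3: Proposal A 21, Proposal D 28. Proposal D has a majority (≥25).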